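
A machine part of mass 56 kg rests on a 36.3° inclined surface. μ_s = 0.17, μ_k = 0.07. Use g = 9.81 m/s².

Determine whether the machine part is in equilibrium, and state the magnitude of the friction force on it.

f ≈ 31 N

N = m g cos θ = 443 N.
Down-slope weight component: m g sin θ = 325 N.
μ_s N = 75.3 N.
325 > 75.3 N, so it slides; kinetic friction f = μ_k N = 0.07×443 = 31 N.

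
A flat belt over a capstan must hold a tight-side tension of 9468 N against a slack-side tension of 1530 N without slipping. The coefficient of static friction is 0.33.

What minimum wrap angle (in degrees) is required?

T₂/T₁ = e^{μβ} → β = ln(T₂/T₁)/μ.
β = ln(9468/1530)/0.33 = 1.823/0.33 = 5.523 rad.
In degrees: β = 5.523 × 180/π = 316°.

β_min ≈ 316°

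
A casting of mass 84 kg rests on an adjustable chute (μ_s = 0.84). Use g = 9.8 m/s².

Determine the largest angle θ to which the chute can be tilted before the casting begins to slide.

θ_max ≈ 40°

At the slip threshold, m g sin θ = μ_s · m g cos θ, so tan θ = μ_s.
θ_max = arctan(0.84) = 40°.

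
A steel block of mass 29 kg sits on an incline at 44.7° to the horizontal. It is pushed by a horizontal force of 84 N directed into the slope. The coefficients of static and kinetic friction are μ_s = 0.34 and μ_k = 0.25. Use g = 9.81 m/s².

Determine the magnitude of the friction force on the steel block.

Resolve perpendicular to the incline: N = m g cos θ + P sin θ = 29×9.81×cos 44.7° + 84×sin 44.7° = 261.3 N.
Along the incline, the net driving force (taking up-slope positive) is P cos θ − m g sin θ = 59.71 − 200.1 = -140.4 N, so equilibrium requires friction f = 140.4 N (up-slope).
Maximum static friction: μ_s N = 0.34 × 261.3 = 88.84 N.
The required 140.4 N exceeds the static limit, so the steel block slides down-slope and f = μ_k N = 0.25×261.3 = 65.3 N.

f ≈ 65.3 N (up the incline)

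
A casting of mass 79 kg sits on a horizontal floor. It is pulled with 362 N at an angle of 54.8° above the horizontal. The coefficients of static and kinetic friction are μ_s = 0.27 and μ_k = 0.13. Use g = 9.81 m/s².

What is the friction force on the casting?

N = m g − P sin α = 775 − 362×sin 54.8° = 479.2 N.
The horizontal driving force is P cos α = 208.7 N, so equilibrium needs friction f = 208.7 N.
μ_s N = 0.27 × 479.2 = 129.4 N.
208.7 > 129.4 N → the casting slides; f = μ_k N = 0.13×479.2 = 62.3 N.

f ≈ 62.3 N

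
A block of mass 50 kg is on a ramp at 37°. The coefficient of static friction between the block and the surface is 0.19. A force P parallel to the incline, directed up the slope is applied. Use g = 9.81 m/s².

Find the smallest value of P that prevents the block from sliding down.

P_min ≈ 221 N

The block tends to slide down (tan θ > μ_s), so at the point of impending slip friction acts up-slope at its limit: f = μ_s N.
P is parallel to the surface, so N = m g cos θ = 392 N.
Along the incline: P + μ_s N = m g sin θ, so P = 295 − 0.19×392 = 221 N.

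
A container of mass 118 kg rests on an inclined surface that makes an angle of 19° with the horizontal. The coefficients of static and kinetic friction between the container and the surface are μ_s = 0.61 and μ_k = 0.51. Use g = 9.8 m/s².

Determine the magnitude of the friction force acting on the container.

Perpendicular to the surface, N = m g cos θ = 118·9.8·cos 19° = 1093 N.
For equilibrium along the incline, friction must balance the weight component: f = m g sin θ = 376.5 N up the slope.
The static-friction ceiling is μ_s N = 0.61 × 1093 = 667 N.
Since |376.5| ≤ 667 N, static friction is sufficient; f equals the required value, not μ_s N.

f ≈ 376 N (up the incline)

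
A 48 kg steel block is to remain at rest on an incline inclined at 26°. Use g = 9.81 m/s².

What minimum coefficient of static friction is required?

μ_s,min ≈ 0.488

At the slip threshold m g sin θ = μ_s m g cos θ, so μ_s,min = tan θ.
μ_s,min = tan 26° = 0.488.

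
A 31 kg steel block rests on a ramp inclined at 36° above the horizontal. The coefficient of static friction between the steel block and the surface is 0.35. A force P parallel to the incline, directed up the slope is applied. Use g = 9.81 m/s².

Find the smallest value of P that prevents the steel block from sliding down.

P_min ≈ 92.6 N

The steel block tends to slide down (tan θ > μ_s), so at the point of impending slip friction acts up-slope at its limit: f = μ_s N.
P is parallel to the surface, so N = m g cos θ = 246 N.
Along the incline: P + μ_s N = m g sin θ, so P = 179 − 0.35×246 = 92.6 N.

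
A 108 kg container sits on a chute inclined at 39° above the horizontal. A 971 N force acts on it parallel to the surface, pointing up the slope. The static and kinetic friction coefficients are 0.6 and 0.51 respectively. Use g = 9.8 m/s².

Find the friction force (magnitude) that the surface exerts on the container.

f ≈ 305 N (down the incline)

Perpendicular to the surface, N = m g cos θ = 108·9.8·cos 39° = 822.5 N.
The friction needed for equilibrium is m g sin θ − P = 666.1 − 971 = -304.9 N, measured positive up-slope.
The static-friction ceiling is μ_s N = 0.6 × 822.5 = 493.5 N.
Since |-304.9| ≤ 493.5 N, no slip — friction simply equals what equilibrium demands.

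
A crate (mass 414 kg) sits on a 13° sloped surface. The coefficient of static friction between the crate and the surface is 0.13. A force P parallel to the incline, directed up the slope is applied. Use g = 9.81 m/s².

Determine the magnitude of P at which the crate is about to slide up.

At impending motion up the slope, friction acts down-slope at its limit: f = μ_s N.
P is parallel to the surface, so N = m g cos θ = 3960 N.
Along the incline: P = m g sin θ + μ_s N = 914 + 0.13×3960 = 1430 N.

P ≈ 1430 N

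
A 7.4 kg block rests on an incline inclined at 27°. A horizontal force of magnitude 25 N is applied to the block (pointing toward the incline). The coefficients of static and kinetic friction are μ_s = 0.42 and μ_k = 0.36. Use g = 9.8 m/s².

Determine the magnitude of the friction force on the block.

f ≈ 10.6 N (up the incline)

Resolve perpendicular to the incline: N = m g cos θ + P sin θ = 7.4×9.8×cos 27° + 25×sin 27° = 75.97 N.
Along the incline, the net driving force (taking up-slope positive) is P cos θ − m g sin θ = 22.28 − 32.92 = -10.65 N, so equilibrium requires friction f = 10.65 N (up-slope).
Maximum static friction: μ_s N = 0.42 × 75.97 = 31.91 N.
Since 10.65 N is within the 31.91 N limit, the block stays put and friction is exactly 10.6 N.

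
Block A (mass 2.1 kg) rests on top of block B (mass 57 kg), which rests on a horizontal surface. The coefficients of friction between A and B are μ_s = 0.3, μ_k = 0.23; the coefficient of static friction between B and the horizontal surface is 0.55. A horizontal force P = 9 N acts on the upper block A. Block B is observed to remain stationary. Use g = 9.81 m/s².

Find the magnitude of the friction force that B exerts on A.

The normal force B exerts on A is simply A's weight, N₁ = 20.6 N.
So the A–B interface can sustain at most μ_s N₁ = 6.18 N of static friction.
Since P = 9 N > 6.18 N, A slides on B; the A–B friction is kinetic: f₁ = μ_k N₁ = 0.23×20.6 = 4.74 N.
B experiences an equal 4.74 N forward from A (third law). B is in equilibrium, so the floor supplies f₂ = 4.74 N of static friction (limit μ_s(m_A+m_B)g = 318.9 N, not exceeded).

f ≈ 4.74 N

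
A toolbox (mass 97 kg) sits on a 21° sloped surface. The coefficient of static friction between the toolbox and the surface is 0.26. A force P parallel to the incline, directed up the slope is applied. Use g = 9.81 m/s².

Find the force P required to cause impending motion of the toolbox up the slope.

P ≈ 572 N

At impending motion up the slope, friction acts down-slope at its limit: f = μ_s N.
P is parallel to the surface, so N = m g cos θ = 888 N.
Along the incline: P = m g sin θ + μ_s N = 341 + 0.26×888 = 572 N.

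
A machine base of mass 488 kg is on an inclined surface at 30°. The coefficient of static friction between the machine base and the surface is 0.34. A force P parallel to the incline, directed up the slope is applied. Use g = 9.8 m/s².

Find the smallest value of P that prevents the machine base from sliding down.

The machine base tends to slide down (tan θ > μ_s), so at the point of impending slip friction acts up-slope at its limit: f = μ_s N.
P is parallel to the surface, so N = m g cos θ = 4140 N.
Along the incline: P + μ_s N = m g sin θ, so P = 2390 − 0.34×4140 = 983 N.

P_min ≈ 983 N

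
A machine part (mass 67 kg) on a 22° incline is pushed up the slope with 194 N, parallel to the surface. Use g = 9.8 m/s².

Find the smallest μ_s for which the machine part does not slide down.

μ_s,min ≈ 0.0854

N = m g cos θ = 608.8 N.
Friction must make up the shortfall along the incline: f = m g sin θ − P = 246 − 194 = 51.97 N.
At the threshold f = μ_s N, so μ_s,min = 51.97/608.8 = 0.0854.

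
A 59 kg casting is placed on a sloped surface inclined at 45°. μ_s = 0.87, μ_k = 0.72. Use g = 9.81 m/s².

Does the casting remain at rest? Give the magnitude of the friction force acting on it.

f ≈ 295 N

N = m g cos θ = 409 N.
Down-slope weight component: m g sin θ = 409 N.
μ_s N = 356 N.
409 > 356 N, so it slides; kinetic friction f = μ_k N = 0.72×409 = 295 N.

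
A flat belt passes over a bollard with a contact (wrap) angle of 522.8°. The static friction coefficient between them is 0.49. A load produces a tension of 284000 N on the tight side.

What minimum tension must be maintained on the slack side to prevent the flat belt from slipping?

T_min ≈ 3250 N

Capstan equation at impending slip: T_tight/T_slack = e^{μβ}.
β = 522.8° = 9.125 rad; e^{μβ} = e^{0.49×9.125} = 87.45.
T_slack = T_tight / e^{μβ} = 284000 / 87.45 = 3250 N.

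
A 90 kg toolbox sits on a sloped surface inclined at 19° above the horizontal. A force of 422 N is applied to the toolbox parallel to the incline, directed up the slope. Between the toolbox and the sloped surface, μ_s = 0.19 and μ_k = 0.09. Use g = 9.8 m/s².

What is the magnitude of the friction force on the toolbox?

f ≈ 135 N (down the incline)

Normal force: N = m g cos θ = 90 × 9.8 × cos 19° = 833.9 N.
For equilibrium along the incline the friction force must supply f = m g sin θ − P = 287.2 − 422 = -134.8 N (positive meaning up-slope).
Static friction can supply at most μ_s N = 158.5 N.
Since |-134.8| ≤ 158.5 N, the toolbox remains in static equilibrium and friction takes exactly the required value.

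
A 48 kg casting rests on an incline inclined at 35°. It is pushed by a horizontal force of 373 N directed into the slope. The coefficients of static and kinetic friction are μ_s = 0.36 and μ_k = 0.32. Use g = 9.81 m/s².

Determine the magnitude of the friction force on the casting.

f ≈ 35.5 N (down the incline)

The horizontal push has a component P sin θ into the surface, so N = m g cos θ + P sin θ = 385.7 + 213.9 = 599.7 N.
Along the incline, the net driving force (taking up-slope positive) is P cos θ − m g sin θ = 305.5 − 270.1 = 35.46 N, so equilibrium requires friction f = -35.46 N (down-slope).
The limit of static friction is μ_s N = 215.9 N.
Since 35.46 N is within the 215.9 N limit, the casting stays put and friction is exactly 35.5 N.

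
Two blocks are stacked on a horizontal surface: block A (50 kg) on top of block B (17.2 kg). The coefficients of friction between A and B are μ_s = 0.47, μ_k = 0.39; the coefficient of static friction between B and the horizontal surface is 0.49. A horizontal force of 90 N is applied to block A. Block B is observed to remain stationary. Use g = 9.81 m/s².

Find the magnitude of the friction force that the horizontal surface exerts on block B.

f ≈ 90 N

Between the blocks, N₁ = m_A g = 490.5 N.
Maximum static friction on A from B: μ_s N₁ = 0.47×490.5 = 230.5 N.
P = 90 N is within that limit, so A and B move together (both at rest); the A–B friction is simply f₁ = P = 90 N.
By Newton's third law B feels 90 N forward from A. With B stationary, the floor's static friction on B balances it: f₂ = 90 N (well within μ_s(m_A+m_B)g = 323 N).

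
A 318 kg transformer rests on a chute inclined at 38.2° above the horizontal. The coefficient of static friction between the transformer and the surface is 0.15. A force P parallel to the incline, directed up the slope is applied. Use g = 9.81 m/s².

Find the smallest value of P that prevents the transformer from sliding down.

P_min ≈ 1560 N

The transformer tends to slide down (tan θ > μ_s), so at the point of impending slip friction acts up-slope at its limit: f = μ_s N.
P is parallel to the surface, so N = m g cos θ = 2450 N.
Along the incline: P + μ_s N = m g sin θ, so P = 1930 − 0.15×2450 = 1560 N.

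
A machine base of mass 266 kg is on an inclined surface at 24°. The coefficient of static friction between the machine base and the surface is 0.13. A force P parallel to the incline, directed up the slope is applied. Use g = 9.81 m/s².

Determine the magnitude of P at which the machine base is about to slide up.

P ≈ 1370 N

At impending motion up the slope, friction acts down-slope at its limit: f = μ_s N.
P is parallel to the surface, so N = m g cos θ = 2380 N.
Along the incline: P = m g sin θ + μ_s N = 1060 + 0.13×2380 = 1370 N.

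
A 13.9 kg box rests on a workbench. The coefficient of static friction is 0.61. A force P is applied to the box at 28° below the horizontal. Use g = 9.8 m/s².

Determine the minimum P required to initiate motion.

P ≈ 139 N

N = m g + P sin α (the push presses the box into the workbench).
At impending slip, P cos α = μ_s N = μ_s (m g + P sin α).
Solving: P (cos α − μ_s sin α) = μ_s m g → P = 0.61×136/(cos 28° − 0.61 sin 28°) = 83.1/0.5966 = 139 N.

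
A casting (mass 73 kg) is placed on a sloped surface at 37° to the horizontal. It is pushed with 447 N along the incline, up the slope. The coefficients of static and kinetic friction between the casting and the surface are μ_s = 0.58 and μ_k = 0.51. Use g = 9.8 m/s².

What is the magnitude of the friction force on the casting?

f ≈ 16.5 N (down the incline)

The normal reaction is N = m g cos θ = 571.3 N.
The friction needed for equilibrium is m g sin θ − P = 430.5 − 447 = -16.46 N, measured positive up-slope.
The static-friction ceiling is μ_s N = 0.58 × 571.3 = 331.4 N.
Since |-16.46| ≤ 331.4 N, no slip — friction simply equals what equilibrium demands.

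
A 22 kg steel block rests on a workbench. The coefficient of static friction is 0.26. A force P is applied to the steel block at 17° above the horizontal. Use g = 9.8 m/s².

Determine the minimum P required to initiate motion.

P ≈ 54.3 N

N = m g − P sin α (the pull lifts the steel block).
At impending slip, P cos α = μ_s N = μ_s (m g − P sin α).
Solving: P (cos α + μ_s sin α) = μ_s m g → P = 0.26×216/(cos 17° + 0.26 sin 17°) = 56.1/1.032 = 54.3 N.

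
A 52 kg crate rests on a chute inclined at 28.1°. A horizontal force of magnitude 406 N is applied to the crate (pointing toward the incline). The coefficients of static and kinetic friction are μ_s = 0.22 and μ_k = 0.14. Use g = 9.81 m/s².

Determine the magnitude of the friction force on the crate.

f ≈ 118 N (down the incline)

Resolve perpendicular to the incline: N = m g cos θ + P sin θ = 52×9.81×cos 28.1° + 406×sin 28.1° = 641.2 N.
Along the incline, the net driving force (taking up-slope positive) is P cos θ − m g sin θ = 358.1 − 240.3 = 117.9 N, so equilibrium requires friction f = -117.9 N (down-slope).
Maximum static friction: μ_s N = 0.22 × 641.2 = 141.1 N.
|f_req| = 117.9 ≤ 141.1 N → the crate is in equilibrium; friction equals the required value.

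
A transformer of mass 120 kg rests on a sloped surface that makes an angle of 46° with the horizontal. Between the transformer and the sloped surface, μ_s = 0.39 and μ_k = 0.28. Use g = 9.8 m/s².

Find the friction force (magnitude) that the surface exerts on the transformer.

Normal force: N = m g cos θ = 120 × 9.8 × cos 46° = 816.9 N.
For equilibrium along the incline, friction must balance the weight component: f = m g sin θ = 845.9 N up the slope.
The static-friction ceiling is μ_s N = 0.39 × 816.9 = 318.6 N.
|845.9| exceeds 318.6 N, so the transformer slips down-slope; friction is kinetic, f = μ_k N = 0.28×816.9 = 229 N.

f ≈ 229 N (up the incline)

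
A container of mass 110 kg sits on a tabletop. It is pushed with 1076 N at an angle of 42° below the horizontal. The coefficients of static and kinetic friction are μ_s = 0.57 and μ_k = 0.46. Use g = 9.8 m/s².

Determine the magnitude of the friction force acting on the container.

f ≈ 800 N

N = m g + P sin α = 1078 + 1076×sin 42° = 1798 N.
Horizontally, friction must balance P cos α = 799.6 N.
μ_s N = 0.57 × 1798 = 1025 N.
799.6 ≤ 1025 N → static; friction equals the required 800 N.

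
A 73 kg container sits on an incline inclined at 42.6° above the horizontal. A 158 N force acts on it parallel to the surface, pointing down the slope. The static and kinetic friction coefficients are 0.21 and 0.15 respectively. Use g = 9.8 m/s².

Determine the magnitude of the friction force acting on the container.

The normal reaction is N = m g cos θ = 526.6 N.
Parallel to the incline, ΣF = 0 gives f = m g sin θ + P = 484.2 + 158 = 642.2 N (up-slope positive).
The static-friction ceiling is μ_s N = 0.21 × 526.6 = 110.6 N.
Since |642.2| > 110.6 N, static friction cannot hold it; the container slides down the incline and kinetic friction applies: f = μ_k N = 0.15 × 526.6 = 79 N.

f ≈ 79 N (up the incline)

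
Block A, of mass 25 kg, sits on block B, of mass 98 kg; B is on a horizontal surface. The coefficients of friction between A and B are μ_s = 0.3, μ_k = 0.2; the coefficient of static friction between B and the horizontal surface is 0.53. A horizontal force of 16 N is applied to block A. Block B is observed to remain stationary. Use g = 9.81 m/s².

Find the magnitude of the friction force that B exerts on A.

The normal force B exerts on A is simply A's weight, N₁ = 245.2 N.
Maximum static friction on A from B: μ_s N₁ = 0.3×245.2 = 73.58 N.
P = 16 N is within that limit, so A and B move together (both at rest); the A–B friction is simply f₁ = P = 16 N.
By Newton's third law B feels 16 N forward from A. With B stationary, the floor's static friction on B balances it: f₂ = 16 N (well within μ_s(m_A+m_B)g = 639.5 N).

f ≈ 16 N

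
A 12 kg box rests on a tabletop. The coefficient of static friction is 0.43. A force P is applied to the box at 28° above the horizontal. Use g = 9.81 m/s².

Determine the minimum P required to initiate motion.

N = m g − P sin α (the pull lifts the box).
At impending slip, P cos α = μ_s N = μ_s (m g − P sin α).
Solving: P (cos α + μ_s sin α) = μ_s m g → P = 0.43×118/(cos 28° + 0.43 sin 28°) = 50.6/1.085 = 46.7 N.

P ≈ 46.7 N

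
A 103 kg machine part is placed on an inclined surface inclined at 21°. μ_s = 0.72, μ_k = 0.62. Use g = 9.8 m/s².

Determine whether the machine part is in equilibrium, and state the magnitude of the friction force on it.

f ≈ 362 N

N = m g cos θ = 942 N.
Down-slope weight component: m g sin θ = 362 N.
μ_s N = 678 N.
362 ≤ 678 N, so it stays put; friction = 362 N.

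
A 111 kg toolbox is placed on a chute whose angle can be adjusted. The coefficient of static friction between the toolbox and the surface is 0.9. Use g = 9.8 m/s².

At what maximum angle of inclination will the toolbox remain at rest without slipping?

θ_max ≈ 42°

At the slip threshold, m g sin θ = μ_s · m g cos θ, so tan θ = μ_s.
θ_max = arctan(0.9) = 42°.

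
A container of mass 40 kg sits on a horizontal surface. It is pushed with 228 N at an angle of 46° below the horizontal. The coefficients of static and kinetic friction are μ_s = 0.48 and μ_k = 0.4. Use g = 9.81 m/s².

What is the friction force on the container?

N = m g + P sin α = 392.4 + 228×sin 46° = 556.4 N.
For equilibrium, f = P cos α = 228×cos 46° = 158.4 N.
The static-friction limit is μ_s N = 267.1 N.
158.4 ≤ 267.1 N → static; friction equals the required 158 N.

f ≈ 158 N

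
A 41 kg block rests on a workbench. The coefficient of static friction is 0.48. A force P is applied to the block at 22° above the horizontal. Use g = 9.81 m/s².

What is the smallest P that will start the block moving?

P ≈ 174 N

N = m g − P sin α (the pull lifts the block).
At impending slip, P cos α = μ_s N = μ_s (m g − P sin α).
Solving: P (cos α + μ_s sin α) = μ_s m g → P = 0.48×402/(cos 22° + 0.48 sin 22°) = 193/1.107 = 174 N.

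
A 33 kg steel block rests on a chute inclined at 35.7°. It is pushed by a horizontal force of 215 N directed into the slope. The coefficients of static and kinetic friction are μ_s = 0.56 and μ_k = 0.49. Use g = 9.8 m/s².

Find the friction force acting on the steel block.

Normal direction: N = m g cos θ + P sin θ = 388.1 N.
Parallel to the incline: P cos θ − m g sin θ = 174.6 − 188.7 = -14.12 N; the friction needed to balance this is 14.12 N acting up the slope.
Maximum static friction: μ_s N = 0.56 × 388.1 = 217.3 N.
|f_req| = 14.12 ≤ 217.3 N → the steel block is in equilibrium; friction equals the required value.

f ≈ 14.1 N (up the incline)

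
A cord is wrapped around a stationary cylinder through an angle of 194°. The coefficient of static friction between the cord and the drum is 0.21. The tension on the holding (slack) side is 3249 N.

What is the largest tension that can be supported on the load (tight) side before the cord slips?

At impending slip the capstan equation gives T₂/T₁ = e^{μβ} with β in radians.
β = 194° × π/180 = 3.386 rad.
e^{μβ} = e^{0.21×3.386} = 2.036.
T₂ = T₁ · e^{μβ} = 3249 × 2.036 = 6620 N.

T_max ≈ 6620 N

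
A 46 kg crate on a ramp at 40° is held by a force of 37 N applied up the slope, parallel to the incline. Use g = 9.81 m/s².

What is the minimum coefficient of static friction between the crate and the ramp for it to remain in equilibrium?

N = m g cos θ = 345.7 N.
Friction must make up the shortfall along the incline: f = m g sin θ − P = 290.1 − 37 = 253.1 N.
At the threshold f = μ_s N, so μ_s,min = 253.1/345.7 = 0.732.

μ_s,min ≈ 0.732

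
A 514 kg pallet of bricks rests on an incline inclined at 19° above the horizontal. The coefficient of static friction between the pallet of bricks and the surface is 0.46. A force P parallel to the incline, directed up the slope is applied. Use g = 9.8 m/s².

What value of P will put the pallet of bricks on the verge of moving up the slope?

P ≈ 3830 N

At impending motion up the slope, friction acts down-slope at its limit: f = μ_s N.
P is parallel to the surface, so N = m g cos θ = 4760 N.
Along the incline: P = m g sin θ + μ_s N = 1640 + 0.46×4760 = 3830 N.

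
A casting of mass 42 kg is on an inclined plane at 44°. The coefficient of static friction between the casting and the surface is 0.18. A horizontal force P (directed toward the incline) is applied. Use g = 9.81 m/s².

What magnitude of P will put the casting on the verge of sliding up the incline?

At impending motion up the slope, friction acts down-slope at its limit: f = μ_s N.
Perpendicular to the incline: N = m g cos θ + P sin θ.
Along the incline: P cos θ = m g sin θ + μ_s N = m g sin θ + μ_s (m g cos θ + P sin θ).
Solving, P (cos θ − μ_s sin θ) = m g (sin θ + μ_s cos θ), so P = 42×9.81×(sin 44° + 0.18 cos 44°)/(cos 44° − 0.18 sin 44°) = 412×0.8241/0.5943 = 571 N.

P ≈ 571 N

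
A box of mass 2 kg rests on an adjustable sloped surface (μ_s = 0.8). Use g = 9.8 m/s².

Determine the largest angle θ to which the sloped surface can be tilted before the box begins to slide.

At the slip threshold, m g sin θ = μ_s · m g cos θ, so tan θ = μ_s.
θ_max = arctan(0.8) = 38.7°.

θ_max ≈ 38.7°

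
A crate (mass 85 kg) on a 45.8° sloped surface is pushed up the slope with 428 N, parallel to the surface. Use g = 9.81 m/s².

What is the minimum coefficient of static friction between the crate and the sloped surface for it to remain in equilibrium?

μ_s,min ≈ 0.292

N = m g cos θ = 581.3 N.
Friction must make up the shortfall along the incline: f = m g sin θ − P = 597.8 − 428 = 169.8 N.
At the threshold f = μ_s N, so μ_s,min = 169.8/581.3 = 0.292.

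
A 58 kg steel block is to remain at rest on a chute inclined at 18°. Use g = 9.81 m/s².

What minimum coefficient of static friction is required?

At the slip threshold m g sin θ = μ_s m g cos θ, so μ_s,min = tan θ.
μ_s,min = tan 18° = 0.325.

μ_s,min ≈ 0.325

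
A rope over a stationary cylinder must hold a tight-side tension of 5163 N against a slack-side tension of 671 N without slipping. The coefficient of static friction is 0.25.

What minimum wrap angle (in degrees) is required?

β_min ≈ 468°

T₂/T₁ = e^{μβ} → β = ln(T₂/T₁)/μ.
β = ln(5163/671)/0.25 = 2.041/0.25 = 8.162 rad.
In degrees: β = 8.162 × 180/π = 468°.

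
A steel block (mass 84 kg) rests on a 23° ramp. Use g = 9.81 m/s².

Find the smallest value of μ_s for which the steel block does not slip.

μ_s,min ≈ 0.424

At the slip threshold m g sin θ = μ_s m g cos θ, so μ_s,min = tan θ.
μ_s,min = tan 23° = 0.424.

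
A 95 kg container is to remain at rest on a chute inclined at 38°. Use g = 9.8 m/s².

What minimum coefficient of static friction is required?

At the slip threshold m g sin θ = μ_s m g cos θ, so μ_s,min = tan θ.
μ_s,min = tan 38° = 0.781.

μ_s,min ≈ 0.781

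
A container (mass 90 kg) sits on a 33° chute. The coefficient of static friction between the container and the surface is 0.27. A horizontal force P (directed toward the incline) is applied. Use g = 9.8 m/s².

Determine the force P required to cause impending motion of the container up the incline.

At impending motion up the slope, friction acts down-slope at its limit: f = μ_s N.
Perpendicular to the incline: N = m g cos θ + P sin θ.
Along the incline: P cos θ = m g sin θ + μ_s N = m g sin θ + μ_s (m g cos θ + P sin θ).
Solving, P (cos θ − μ_s sin θ) = m g (sin θ + μ_s cos θ), so P = 90×9.8×(sin 33° + 0.27 cos 33°)/(cos 33° − 0.27 sin 33°) = 882×0.7711/0.6916 = 983 N.

P ≈ 983 N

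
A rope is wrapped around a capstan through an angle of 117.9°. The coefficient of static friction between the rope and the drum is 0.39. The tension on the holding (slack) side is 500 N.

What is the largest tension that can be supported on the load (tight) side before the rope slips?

T_max ≈ 1120 N

At impending slip the capstan equation gives T₂/T₁ = e^{μβ} with β in radians.
β = 117.9° × π/180 = 2.058 rad.
e^{μβ} = e^{0.39×2.058} = 2.231.
T₂ = T₁ · e^{μβ} = 500 × 2.231 = 1120 N.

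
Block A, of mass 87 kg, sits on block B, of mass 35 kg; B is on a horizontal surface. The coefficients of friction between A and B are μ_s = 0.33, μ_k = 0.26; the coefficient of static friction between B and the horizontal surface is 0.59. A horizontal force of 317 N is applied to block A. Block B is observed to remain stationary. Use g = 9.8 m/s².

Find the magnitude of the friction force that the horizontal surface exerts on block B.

The normal force B exerts on A is simply A's weight, N₁ = 852.6 N.
Maximum static friction on A from B: μ_s N₁ = 0.33×852.6 = 281.4 N.
P = 317 N exceeds that limit, so A slips over B and the interface friction becomes kinetic: f₁ = μ_k N₁ = 0.26×852.6 = 222 N.
B experiences an equal 222 N forward from A (third law). B is in equilibrium, so the floor supplies f₂ = 222 N of static friction (limit μ_s(m_A+m_B)g = 705.4 N, not exceeded).

f ≈ 222 N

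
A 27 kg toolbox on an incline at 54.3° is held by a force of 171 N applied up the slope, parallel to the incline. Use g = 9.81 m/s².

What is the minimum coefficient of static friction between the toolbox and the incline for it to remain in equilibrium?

μ_s,min ≈ 0.285

N = m g cos θ = 154.6 N.
Friction must make up the shortfall along the incline: f = m g sin θ − P = 215.1 − 171 = 44.1 N.
At the threshold f = μ_s N, so μ_s,min = 44.1/154.6 = 0.285.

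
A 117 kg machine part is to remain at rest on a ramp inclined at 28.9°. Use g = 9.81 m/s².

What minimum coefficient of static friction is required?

μ_s,min ≈ 0.552

At the slip threshold m g sin θ = μ_s m g cos θ, so μ_s,min = tan θ.
μ_s,min = tan 28.9° = 0.552.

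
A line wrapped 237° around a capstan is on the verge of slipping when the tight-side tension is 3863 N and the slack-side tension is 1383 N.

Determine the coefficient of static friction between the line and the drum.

T₂/T₁ = e^{μβ} → μ = ln(T₂/T₁)/β.
β = 237° = 4.136 rad.
μ = ln(3863/1383)/4.136 = ln(2.793)/4.136 = 0.248.

μ ≈ 0.248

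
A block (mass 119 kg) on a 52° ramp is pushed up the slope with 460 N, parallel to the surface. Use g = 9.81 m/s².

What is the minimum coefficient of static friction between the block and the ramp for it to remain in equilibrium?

μ_s,min ≈ 0.64

N = m g cos θ = 718.7 N.
Friction must make up the shortfall along the incline: f = m g sin θ − P = 919.9 − 460 = 459.9 N.
At the threshold f = μ_s N, so μ_s,min = 459.9/718.7 = 0.64.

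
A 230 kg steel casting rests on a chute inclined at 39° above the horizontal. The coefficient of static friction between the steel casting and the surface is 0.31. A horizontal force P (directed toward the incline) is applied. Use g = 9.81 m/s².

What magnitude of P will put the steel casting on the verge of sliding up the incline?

P ≈ 3370 N

At impending motion up the slope, friction acts down-slope at its limit: f = μ_s N.
Perpendicular to the incline: N = m g cos θ + P sin θ.
Along the incline: P cos θ = m g sin θ + μ_s N = m g sin θ + μ_s (m g cos θ + P sin θ).
Solving, P (cos θ − μ_s sin θ) = m g (sin θ + μ_s cos θ), so P = 230×9.81×(sin 39° + 0.31 cos 39°)/(cos 39° − 0.31 sin 39°) = 2260×0.8702/0.5821 = 3370 N.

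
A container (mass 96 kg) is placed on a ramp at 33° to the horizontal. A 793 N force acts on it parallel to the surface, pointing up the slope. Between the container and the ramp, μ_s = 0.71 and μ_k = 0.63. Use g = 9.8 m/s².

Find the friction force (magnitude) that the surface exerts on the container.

Perpendicular to the surface, N = m g cos θ = 96·9.8·cos 33° = 789 N.
For equilibrium along the incline the friction force must supply f = m g sin θ − P = 512.4 − 793 = -280.6 N (positive meaning up-slope).
Maximum static friction available: μ_s N = 0.71 × 789 = 560.2 N.
Since |-280.6| ≤ 560.2 N, no slip — friction simply equals what equilibrium demands.

f ≈ 281 N (down the incline)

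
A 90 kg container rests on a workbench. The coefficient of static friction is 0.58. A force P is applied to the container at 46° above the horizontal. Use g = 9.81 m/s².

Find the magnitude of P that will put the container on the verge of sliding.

P ≈ 461 N

N = m g − P sin α (the pull lifts the container).
At impending slip, P cos α = μ_s N = μ_s (m g − P sin α).
Solving: P (cos α + μ_s sin α) = μ_s m g → P = 0.58×883/(cos 46° + 0.58 sin 46°) = 512/1.112 = 461 N.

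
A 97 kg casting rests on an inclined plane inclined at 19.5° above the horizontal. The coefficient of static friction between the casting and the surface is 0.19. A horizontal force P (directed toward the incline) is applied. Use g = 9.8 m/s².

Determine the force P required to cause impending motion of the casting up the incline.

P ≈ 555 N

At impending motion up the slope, friction acts down-slope at its limit: f = μ_s N.
Perpendicular to the incline: N = m g cos θ + P sin θ.
Along the incline: P cos θ = m g sin θ + μ_s N = m g sin θ + μ_s (m g cos θ + P sin θ).
Solving, P (cos θ − μ_s sin θ) = m g (sin θ + μ_s cos θ), so P = 97×9.8×(sin 19.5° + 0.19 cos 19.5°)/(cos 19.5° − 0.19 sin 19.5°) = 951×0.5129/0.8792 = 555 N.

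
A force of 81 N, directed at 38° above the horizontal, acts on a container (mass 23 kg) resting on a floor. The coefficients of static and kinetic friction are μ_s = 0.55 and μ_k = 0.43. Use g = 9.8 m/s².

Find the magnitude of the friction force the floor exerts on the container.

f ≈ 63.8 N

Vertical equilibrium gives N = m g − P sin α = 175.5 N.
The horizontal driving force is P cos α = 63.83 N, so equilibrium needs friction f = 63.83 N.
The static-friction limit is μ_s N = 96.54 N.
63.83 ≤ 96.54 N → static; friction equals the required 63.8 N.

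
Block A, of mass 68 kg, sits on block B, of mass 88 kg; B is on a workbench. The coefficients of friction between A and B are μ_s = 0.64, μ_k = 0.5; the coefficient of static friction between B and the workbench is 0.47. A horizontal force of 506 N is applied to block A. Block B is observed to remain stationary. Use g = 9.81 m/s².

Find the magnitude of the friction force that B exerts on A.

f ≈ 334 N

Normal force at the A–B interface: N₁ = m_A g = 667.1 N.
Maximum static friction on A from B: μ_s N₁ = 0.64×667.1 = 426.9 N.
P = 506 N exceeds that limit, so A slips over B and the interface friction becomes kinetic: f₁ = μ_k N₁ = 0.5×667.1 = 334 N.
B experiences an equal 334 N forward from A (third law). B is in equilibrium, so the floor supplies f₂ = 334 N of static friction (limit μ_s(m_A+m_B)g = 719.3 N, not exceeded).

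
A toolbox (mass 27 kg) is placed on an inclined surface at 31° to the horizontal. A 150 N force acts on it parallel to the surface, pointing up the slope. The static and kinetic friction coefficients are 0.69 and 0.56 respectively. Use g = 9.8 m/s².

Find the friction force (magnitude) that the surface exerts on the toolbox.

Normal force: N = m g cos θ = 27 × 9.8 × cos 31° = 226.8 N.
For equilibrium along the incline the friction force must supply f = m g sin θ − P = 136.3 − 150 = -13.72 N (positive meaning up-slope).
The static-friction ceiling is μ_s N = 0.69 × 226.8 = 156.5 N.
Since |-13.72| ≤ 156.5 N, no slip — friction simply equals what equilibrium demands.

f ≈ 13.7 N (down the incline)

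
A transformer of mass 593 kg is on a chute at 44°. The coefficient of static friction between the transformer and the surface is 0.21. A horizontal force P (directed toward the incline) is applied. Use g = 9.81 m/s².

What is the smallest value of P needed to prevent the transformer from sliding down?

P_min ≈ 3650 N

The transformer tends to slide down (tan θ > μ_s), so at the point of impending slip friction acts up-slope at its limit: f = μ_s N.
Perpendicular to the incline: N = m g cos θ + P sin θ.
Along the incline: P cos θ + μ_s N = m g sin θ, i.e. P cos θ + μ_s (m g cos θ + P sin θ) = m g sin θ.
Solving, P (cos θ + μ_s sin θ) = m g (sin θ − μ_s cos θ), so P = 5820×0.5436/0.8652 = 3650 N.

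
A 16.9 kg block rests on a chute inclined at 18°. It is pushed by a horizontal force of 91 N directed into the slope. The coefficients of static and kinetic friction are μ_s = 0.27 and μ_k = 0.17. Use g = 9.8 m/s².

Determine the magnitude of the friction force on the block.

Resolve perpendicular to the incline: N = m g cos θ + P sin θ = 16.9×9.8×cos 18° + 91×sin 18° = 185.6 N.
Along the incline, the net driving force (taking up-slope positive) is P cos θ − m g sin θ = 86.55 − 51.18 = 35.37 N, so equilibrium requires friction f = -35.37 N (down-slope).
Maximum static friction: μ_s N = 0.27 × 185.6 = 50.12 N.
Since 35.37 N is within the 50.12 N limit, the block stays put and friction is exactly 35.4 N.

f ≈ 35.4 N (down the incline)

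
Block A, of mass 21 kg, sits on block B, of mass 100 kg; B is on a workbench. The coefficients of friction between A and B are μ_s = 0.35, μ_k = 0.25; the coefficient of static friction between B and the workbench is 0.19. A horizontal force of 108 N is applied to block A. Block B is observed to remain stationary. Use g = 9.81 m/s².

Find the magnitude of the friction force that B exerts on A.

The normal force B exerts on A is simply A's weight, N₁ = 206 N.
Maximum static friction on A from B: μ_s N₁ = 0.35×206 = 72.1 N.
P = 108 N exceeds that limit, so A slips over B and the interface friction becomes kinetic: f₁ = μ_k N₁ = 0.25×206 = 51.5 N.
B experiences an equal 51.5 N forward from A (third law). B is in equilibrium, so the floor supplies f₂ = 51.5 N of static friction (limit μ_s(m_A+m_B)g = 225.5 N, not exceeded).

f ≈ 51.5 N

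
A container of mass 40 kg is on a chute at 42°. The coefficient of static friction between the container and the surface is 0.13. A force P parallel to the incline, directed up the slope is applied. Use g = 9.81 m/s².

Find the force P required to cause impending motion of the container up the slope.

P ≈ 300 N

At impending motion up the slope, friction acts down-slope at its limit: f = μ_s N.
P is parallel to the surface, so N = m g cos θ = 292 N.
Along the incline: P = m g sin θ + μ_s N = 263 + 0.13×292 = 300 N.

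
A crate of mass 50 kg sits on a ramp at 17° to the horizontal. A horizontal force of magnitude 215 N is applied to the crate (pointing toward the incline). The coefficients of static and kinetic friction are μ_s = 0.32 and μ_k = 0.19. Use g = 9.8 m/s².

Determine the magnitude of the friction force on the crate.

f ≈ 62.3 N (down the incline)

Normal direction: N = m g cos θ + P sin θ = 531.4 N.
Along the incline, the net driving force (taking up-slope positive) is P cos θ − m g sin θ = 205.6 − 143.3 = 62.34 N, so equilibrium requires friction f = -62.34 N (down-slope).
The limit of static friction is μ_s N = 170.1 N.
|f_req| = 62.34 ≤ 170.1 N → the crate is in equilibrium; friction equals the required value.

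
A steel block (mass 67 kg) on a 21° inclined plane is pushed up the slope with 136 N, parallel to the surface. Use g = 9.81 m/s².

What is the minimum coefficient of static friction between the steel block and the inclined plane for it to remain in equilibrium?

N = m g cos θ = 613.6 N.
Friction must make up the shortfall along the incline: f = m g sin θ − P = 235.5 − 136 = 99.54 N.
At the threshold f = μ_s N, so μ_s,min = 99.54/613.6 = 0.162.

μ_s,min ≈ 0.162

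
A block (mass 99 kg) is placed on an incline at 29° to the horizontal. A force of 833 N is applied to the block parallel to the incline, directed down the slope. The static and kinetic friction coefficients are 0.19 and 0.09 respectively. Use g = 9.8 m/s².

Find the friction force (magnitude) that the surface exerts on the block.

f ≈ 76.4 N (up the incline)

Normal force: N = m g cos θ = 99 × 9.8 × cos 29° = 848.6 N.
For equilibrium along the incline the friction force must supply f = m g sin θ + P = 470.4 + 833 = 1303 N (positive meaning up-slope).
The static-friction ceiling is μ_s N = 0.19 × 848.6 = 161.2 N.
|1303| exceeds 161.2 N, so the block slips down-slope; friction is kinetic, f = μ_k N = 0.09×848.6 = 76.4 N.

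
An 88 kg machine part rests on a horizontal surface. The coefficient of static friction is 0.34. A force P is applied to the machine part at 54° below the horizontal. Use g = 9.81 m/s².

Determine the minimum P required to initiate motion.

P ≈ 939 N

N = m g + P sin α (the push presses the machine part into the horizontal surface).
At impending slip, P cos α = μ_s N = μ_s (m g + P sin α).
Solving: P (cos α − μ_s sin α) = μ_s m g → P = 0.34×863/(cos 54° − 0.34 sin 54°) = 294/0.3127 = 939 N.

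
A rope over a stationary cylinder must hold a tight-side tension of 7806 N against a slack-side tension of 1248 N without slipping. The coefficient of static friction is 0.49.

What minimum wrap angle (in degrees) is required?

β_min ≈ 214°

T₂/T₁ = e^{μβ} → β = ln(T₂/T₁)/μ.
β = ln(7806/1248)/0.49 = 1.833/0.49 = 3.742 rad.
In degrees: β = 3.742 × 180/π = 214°.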